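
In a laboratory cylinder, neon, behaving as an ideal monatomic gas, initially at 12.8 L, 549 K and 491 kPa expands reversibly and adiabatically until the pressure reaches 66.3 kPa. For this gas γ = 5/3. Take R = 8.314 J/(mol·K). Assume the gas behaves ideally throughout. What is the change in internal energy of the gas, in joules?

-5200 J

n = P₁V₁/(RT₁) = 491×12.8/(8.314×549) = 1.38 mol.
Adiabatic: T₂/T₁ = (P₂/P₁)^((γ−1)/γ) ⇒ T₂ = 549×(0.135)^0.400 = 246 K; V₂ = 42.6 L.
For an ideal gas ΔU = nCvΔT with Cv = (3/2)R = 12.5 J/(mol·K).
ΔU = 1.38×12.5×(246−549) = -5200 J.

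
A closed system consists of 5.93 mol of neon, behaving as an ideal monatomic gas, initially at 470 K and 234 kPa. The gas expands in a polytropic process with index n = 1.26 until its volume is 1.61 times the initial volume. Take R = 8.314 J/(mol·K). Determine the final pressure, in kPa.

V₁ = nRT₁/P₁ = 5.93×8.314×470/234 = 99.0 L.
Polytropic n=1.26: T₂ = T₁(V₁/V₂)^(n−1) = 470×(0.621)^0.26 = 415 K; P₂ = P₁(V₁/V₂)^n = 128 kPa.

128 kPa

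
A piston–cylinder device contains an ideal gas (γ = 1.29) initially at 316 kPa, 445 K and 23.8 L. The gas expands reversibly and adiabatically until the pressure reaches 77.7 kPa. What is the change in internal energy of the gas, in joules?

n = P₁V₁/(RT₁) = 316×23.8/(8.314×445) = 2.03 mol.
Adiabatic: T₂/T₁ = (P₂/P₁)^((γ−1)/γ) ⇒ T₂ = 445×(0.246)^0.225 = 325 K; V₂ = 70.6 L.
For an ideal gas ΔU = nCvΔT with Cv = R/(γ−1) = 28.7 J/(mol·K).
ΔU = 2.03×28.7×(325−445) = -7010 J.

-7010 J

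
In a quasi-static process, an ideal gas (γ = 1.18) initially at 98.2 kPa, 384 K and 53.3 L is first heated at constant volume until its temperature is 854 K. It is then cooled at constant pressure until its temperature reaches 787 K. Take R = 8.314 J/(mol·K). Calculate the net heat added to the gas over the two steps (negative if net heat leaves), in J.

29600 J

n = P₁V₁/(RT₁) = 98.2×53.3/(8.314×384) = 1.64 mol.
Step 1 — Isochoric: V stays 53.3 L; P/T = const ⇒ T₂ = 854 K, P₂ = 218 kPa.
W = 0 (no volume change).
ΔU = nCvΔT = 1.64×46.2×(854−384) = 35600 J.
Q = ΔU = 35600 J.
State after step 1: P = 218 kPa, V = 53.3 L, T = 854 K.
Step 2 — Isobaric: P stays 218 kPa; V/T = const ⇒ T₂ = 787 K, V₂ = 49.1 L.
W = PΔV = 218×(49.1−53.3) kPa·L = -913 J.
ΔU = nCvΔT = 1.64×46.2×(787−854) = -5070 J.
Q = ΔU + W = nCpΔT = -5990 J.
Net over both steps: W = -913 J, Q = 29600 J, ΔU = 30500 J.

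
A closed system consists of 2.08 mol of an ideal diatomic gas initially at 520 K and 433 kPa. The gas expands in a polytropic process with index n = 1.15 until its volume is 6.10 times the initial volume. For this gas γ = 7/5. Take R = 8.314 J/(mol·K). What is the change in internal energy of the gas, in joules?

V₁ = nRT₁/P₁ = 2.08×8.314×520/433 = 20.8 L.
Polytropic n=1.15: T₂ = T₁(V₁/V₂)^(n−1) = 520×(0.164)^0.15 = 396 K; P₂ = P₁(V₁/V₂)^n = 54.1 kPa.
For an ideal gas ΔU = nCvΔT with Cv = (5/2)R = 20.8 J/(mol·K).
ΔU = 2.08×20.8×(396−520) = -5340 J.

-5340 J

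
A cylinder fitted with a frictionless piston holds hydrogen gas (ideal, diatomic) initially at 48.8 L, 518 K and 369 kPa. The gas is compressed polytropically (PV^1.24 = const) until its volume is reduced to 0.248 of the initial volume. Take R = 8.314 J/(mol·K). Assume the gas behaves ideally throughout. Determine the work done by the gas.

-29800 J

n = P₁V₁/(RT₁) = 369×48.8/(8.314×518) = 4.18 mol.
Polytropic n=1.24: T₂ = T₁(V₁/V₂)^(n−1) = 518×(4.03)^0.24 = 724 K; P₂ = P₁(V₁/V₂)^n = 2080 kPa.
W = (P₁V₁−P₂V₂)/(n−1) = (369×48.8−2080×12.1)/0.24 = -29800 J.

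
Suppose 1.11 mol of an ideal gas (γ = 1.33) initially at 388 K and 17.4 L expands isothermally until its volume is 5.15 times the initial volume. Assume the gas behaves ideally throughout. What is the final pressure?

40.0 kPa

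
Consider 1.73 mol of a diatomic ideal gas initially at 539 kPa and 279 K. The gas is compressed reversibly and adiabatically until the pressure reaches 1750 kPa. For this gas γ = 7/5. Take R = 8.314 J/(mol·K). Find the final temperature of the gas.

391 K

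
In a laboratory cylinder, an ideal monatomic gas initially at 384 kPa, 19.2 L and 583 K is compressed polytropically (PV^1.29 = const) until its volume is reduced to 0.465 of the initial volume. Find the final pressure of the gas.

1030 kPa

Polytropic n=1.29: T₂ = T₁(V₁/V₂)^(n−1) = 583×(2.15)^0.29 = 728 K; P₂ = P₁(V₁/V₂)^n = 1030 kPa.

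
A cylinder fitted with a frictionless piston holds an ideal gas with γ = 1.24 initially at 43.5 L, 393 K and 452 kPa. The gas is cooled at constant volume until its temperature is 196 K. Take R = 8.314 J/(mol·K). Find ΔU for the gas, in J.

-41100 J

n = P₁V₁/(RT₁) = 452×43.5/(8.314×393) = 6.02 mol.
Isochoric: V stays 43.5 L; P/T = const ⇒ T₂ = 196 K, P₂ = 225 kPa.
For an ideal gas ΔU = nCvΔT with Cv = R/(γ−1) = 34.6 J/(mol·K).
ΔU = 6.02×34.6×(196−393) = -41100 J.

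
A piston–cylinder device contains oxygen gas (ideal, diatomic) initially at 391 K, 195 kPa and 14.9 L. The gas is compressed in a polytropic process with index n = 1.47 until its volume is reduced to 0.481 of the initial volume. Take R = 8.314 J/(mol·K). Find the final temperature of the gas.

552 K

Polytropic n=1.47: T₂ = T₁(V₁/V₂)^(n−1) = 391×(2.08)^0.47 = 552 K; P₂ = P₁(V₁/V₂)^n = 572 kPa.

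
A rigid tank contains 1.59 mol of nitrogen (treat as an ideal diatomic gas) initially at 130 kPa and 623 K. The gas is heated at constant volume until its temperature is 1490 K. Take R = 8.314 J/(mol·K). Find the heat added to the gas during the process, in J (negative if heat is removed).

V₁ = nRT₁/P₁ = 1.59×8.314×623/130 = 63.4 L.
Isochoric: V stays 63.4 L; P/T = const ⇒ T₂ = 1490 K, P₂ = 311 kPa.
W = 0 (no volume change).
ΔU = nCvΔT = 1.59×20.8×(1490−623) = 28700 J.
Q = ΔU = 28700 J.

28700 J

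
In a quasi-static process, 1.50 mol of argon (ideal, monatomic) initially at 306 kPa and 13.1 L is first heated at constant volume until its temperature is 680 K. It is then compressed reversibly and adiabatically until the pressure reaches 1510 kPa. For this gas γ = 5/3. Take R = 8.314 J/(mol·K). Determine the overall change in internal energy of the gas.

11800 J

T₁ = P₁V₁/(nR) = 306×13.1/(1.50×8.314) = 321 K.
Step 1 — Isochoric: V stays 13.1 L; P/T = const ⇒ T₂ = 680 K, P₂ = 647 kPa.
W = 0 (no volume change).
ΔU = nCvΔT = 1.50×12.5×(680−321) = 6710 J.
Q = ΔU = 6710 J.
State after step 1: P = 647 kPa, V = 13.1 L, T = 680 K.
Step 2 — Adiabatic: T₂/T₁ = (P₂/P₁)^((γ−1)/γ) ⇒ T₂ = 680×(2.33)^0.400 = 954 K; V₂ = 7.88 L.
ΔU = nCvΔT = 1.50×12.5×(954−680) = 5130 J.
Q = 0 for an adiabatic process, so W = −ΔU = -5130 J.
Net over both steps: W = -5130 J, Q = 6710 J, ΔU = 11800 J.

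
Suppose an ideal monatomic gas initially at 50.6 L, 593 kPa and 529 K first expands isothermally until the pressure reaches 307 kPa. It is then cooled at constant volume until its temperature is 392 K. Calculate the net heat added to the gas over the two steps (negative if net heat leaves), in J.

8100 J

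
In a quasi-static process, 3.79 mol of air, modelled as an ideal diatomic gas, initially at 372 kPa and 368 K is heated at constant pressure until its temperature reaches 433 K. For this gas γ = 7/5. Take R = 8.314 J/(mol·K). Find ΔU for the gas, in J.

V₁ = nRT₁/P₁ = 3.79×8.314×368/372 = 31.2 L.
Isobaric: P stays 372 kPa; V/T = const ⇒ T₂ = 433 K, V₂ = 36.7 L.
For an ideal gas ΔU = nCvΔT with Cv = (5/2)R = 20.8 J/(mol·K).
ΔU = 3.79×20.8×(433−368) = 5120 J.

5120 J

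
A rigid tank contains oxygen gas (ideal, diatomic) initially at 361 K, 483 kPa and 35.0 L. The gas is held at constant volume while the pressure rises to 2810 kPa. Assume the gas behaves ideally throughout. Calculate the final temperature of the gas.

Isochoric: V stays 35.0 L; P/T = const ⇒ T₂ = 2100 K, P₂ = 2810 kPa.

2100 K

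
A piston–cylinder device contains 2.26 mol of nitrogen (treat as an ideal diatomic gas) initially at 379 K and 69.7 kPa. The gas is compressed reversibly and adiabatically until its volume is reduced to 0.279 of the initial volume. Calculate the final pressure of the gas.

416 kPa

V₁ = nRT₁/P₁ = 2.26×8.314×379/69.7 = 102 L.
Adiabatic: TV^(γ−1) = const ⇒ T₂ = 379×(3.58)^0.400 = 632 K; PV^γ = const ⇒ P₂ = 416 kPa.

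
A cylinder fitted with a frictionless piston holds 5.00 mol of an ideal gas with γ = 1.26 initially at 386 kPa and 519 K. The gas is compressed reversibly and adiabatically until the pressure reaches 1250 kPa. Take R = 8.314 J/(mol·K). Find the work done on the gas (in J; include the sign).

22800 J

V₁ = nRT₁/P₁ = 5.00×8.314×519/386 = 55.9 L.
Adiabatic: T₂/T₁ = (P₂/P₁)^((γ−1)/γ) ⇒ T₂ = 519×(3.24)^0.206 = 661 K; V₂ = 22.0 L.
ΔU = nCvΔT = 5.00×32.0×(661−519) = 22800 J.
Q = 0 for an adiabatic process, so W = −ΔU = -22800 J.
Work done on the gas = −W_by = 22800 J.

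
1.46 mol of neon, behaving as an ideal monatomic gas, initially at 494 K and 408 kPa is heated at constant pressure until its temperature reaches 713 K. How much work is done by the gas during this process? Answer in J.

2660 J

V₁ = nRT₁/P₁ = 1.46×8.314×494/408 = 14.7 L.
Isobaric: P stays 408 kPa; V/T = const ⇒ T₂ = 713 K, V₂ = 21.2 L.
W = PΔV = 408×(21.2−14.7) kPa·L = 2660 J.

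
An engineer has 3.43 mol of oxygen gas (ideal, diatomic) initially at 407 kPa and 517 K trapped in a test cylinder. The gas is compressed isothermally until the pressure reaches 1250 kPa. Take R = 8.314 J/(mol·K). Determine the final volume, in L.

V₁ = nRT₁/P₁ = 3.43×8.314×517/407 = 36.2 L.
Isothermal: T stays 517 K; PV = const ⇒ V₂ = 11.8 L, P₂ = 1250 kPa.

11.8 L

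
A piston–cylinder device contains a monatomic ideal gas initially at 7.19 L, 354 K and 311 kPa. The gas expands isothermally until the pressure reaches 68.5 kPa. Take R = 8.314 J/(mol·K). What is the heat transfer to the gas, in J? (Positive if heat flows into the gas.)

3380 J

n = P₁V₁/(RT₁) = 311×7.19/(8.314×354) = 0.760 mol.
Isothermal: T stays 354 K; PV = const ⇒ V₂ = 32.6 L, P₂ = 68.5 kPa.
ΔU = 0 (ideal gas, T constant).
W = nRT ln(V₂/V₁) = 0.760×8.314×354×ln(4.54) = 3380 J.
Q = ΔU + W = 3380 J.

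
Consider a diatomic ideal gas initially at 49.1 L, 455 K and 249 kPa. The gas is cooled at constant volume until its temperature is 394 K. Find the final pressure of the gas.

216 kPa

Isochoric: V stays 49.1 L; P/T = const ⇒ T₂ = 394 K, P₂ = 216 kPa.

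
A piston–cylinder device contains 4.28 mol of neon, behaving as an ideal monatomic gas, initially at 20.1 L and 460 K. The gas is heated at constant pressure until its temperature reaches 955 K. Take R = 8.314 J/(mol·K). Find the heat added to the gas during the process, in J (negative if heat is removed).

44000 J

P₁ = nRT₁/V₁ = 4.28×8.314×460/20.1 = 814 kPa.
Isobaric: P stays 814 kPa; V/T = const ⇒ T₂ = 955 K, V₂ = 41.7 L.
W = PΔV = 814×(41.7−20.1) kPa·L = 17600 J.
ΔU = nCvΔT = 4.28×12.5×(955−460) = 26400 J.
Q = ΔU + W = nCpΔT = 44000 J.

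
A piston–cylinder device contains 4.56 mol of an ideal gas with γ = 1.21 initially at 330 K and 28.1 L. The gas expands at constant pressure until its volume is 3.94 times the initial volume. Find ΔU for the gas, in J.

P₁ = nRT₁/V₁ = 4.56×8.314×330/28.1 = 445 kPa.
Isobaric: P stays 445 kPa; V/T = const ⇒ T₂ = 1300 K, V₂ = 111 L.
For an ideal gas ΔU = nCvΔT with Cv = R/(γ−1) = 39.6 J/(mol·K).
ΔU = 4.56×39.6×(1300−330) = 175000 J.

175000 J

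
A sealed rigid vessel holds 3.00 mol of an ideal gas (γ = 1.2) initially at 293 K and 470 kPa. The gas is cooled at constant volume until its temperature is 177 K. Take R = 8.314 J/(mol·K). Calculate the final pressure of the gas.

284 kPa

V₁ = nRT₁/P₁ = 3.00×8.314×293/470 = 15.5 L.
Isochoric: V stays 15.5 L; P/T = const ⇒ T₂ = 177 K, P₂ = 284 kPa.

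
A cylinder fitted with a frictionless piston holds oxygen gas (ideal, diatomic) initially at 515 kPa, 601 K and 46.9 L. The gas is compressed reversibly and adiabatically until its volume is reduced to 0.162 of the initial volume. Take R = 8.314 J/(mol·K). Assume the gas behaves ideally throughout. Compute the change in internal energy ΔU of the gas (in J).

64700 J

n = P₁V₁/(RT₁) = 515×46.9/(8.314×601) = 4.83 mol.
Adiabatic: TV^(γ−1) = const ⇒ T₂ = 601×(6.17)^0.400 = 1240 K; PV^γ = const ⇒ P₂ = 6580 kPa.
For an ideal gas ΔU = nCvΔT with Cv = (5/2)R = 20.8 J/(mol·K).
ΔU = 4.83×20.8×(1240−601) = 64700 J.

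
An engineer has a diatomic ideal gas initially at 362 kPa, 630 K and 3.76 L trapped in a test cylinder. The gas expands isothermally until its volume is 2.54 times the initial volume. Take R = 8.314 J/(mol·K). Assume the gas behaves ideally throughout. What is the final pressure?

143 kPa

Isothermal: T stays 630 K; PV = const ⇒ V₂ = 9.55 L, P₂ = 143 kPa.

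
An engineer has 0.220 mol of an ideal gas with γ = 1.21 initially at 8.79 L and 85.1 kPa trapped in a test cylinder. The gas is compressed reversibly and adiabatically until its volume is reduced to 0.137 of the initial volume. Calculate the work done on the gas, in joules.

T₁ = P₁V₁/(nR) = 85.1×8.79/(0.220×8.314) = 409 K.
Adiabatic: TV^(γ−1) = const ⇒ T₂ = 409×(7.30)^0.210 = 621 K; PV^γ = const ⇒ P₂ = 943 kPa.
ΔU = nCvΔT = 0.220×39.6×(621−409) = 1850 J.
Q = 0 for an adiabatic process, so W = −ΔU = -1850 J.
Work done on the gas = −W_by = 1850 J.

1850 J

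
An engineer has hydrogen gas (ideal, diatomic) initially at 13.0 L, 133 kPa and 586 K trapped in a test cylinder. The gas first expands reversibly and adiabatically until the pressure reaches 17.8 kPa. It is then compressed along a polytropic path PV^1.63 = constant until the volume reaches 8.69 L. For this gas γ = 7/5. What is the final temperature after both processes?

n = P₁V₁/(RT₁) = 133×13.0/(8.314×586) = 0.355 mol.
Step 1 — Adiabatic: T₂/T₁ = (P₂/P₁)^((γ−1)/γ) ⇒ T₂ = 586×(0.134)^0.286 = 330 K; V₂ = 54.7 L.
ΔU = nCvΔT = 0.355×20.8×(330−586) = -1890 J.
Q = 0 for an adiabatic process, so W = −ΔU = 1890 J.
State after step 1: P = 17.8 kPa, V = 54.7 L, T = 330 K.
Step 2 — Polytropic n=1.63: T₂ = T₁(V₁/V₂)^(n−1) = 330×(6.29)^0.63 = 1050 K; P₂ = P₁(V₁/V₂)^n = 357 kPa.
W = (P₁V₁−P₂V₂)/(n−1) = (17.8×54.7−357×8.69)/0.63 = -3380 J.
ΔU = nCvΔT = 0.355×20.8×(1050−330) = 5320 J.
Q = ΔU + W = 1940 J.
Net over both steps: W = -1490 J, Q = 1940 J, ΔU = 3430 J.

1050 K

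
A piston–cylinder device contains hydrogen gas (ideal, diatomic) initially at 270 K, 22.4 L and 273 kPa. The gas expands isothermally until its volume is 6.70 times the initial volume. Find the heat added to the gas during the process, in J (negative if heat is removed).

n = P₁V₁/(RT₁) = 273×22.4/(8.314×270) = 2.72 mol.
Isothermal: T stays 270 K; PV = const ⇒ V₂ = 150 L, P₂ = 40.7 kPa.
ΔU = 0 (ideal gas, T constant).
W = nRT ln(V₂/V₁) = 2.72×8.314×270×ln(6.70) = 11600 J.
Q = ΔU + W = 11600 J.

11600 J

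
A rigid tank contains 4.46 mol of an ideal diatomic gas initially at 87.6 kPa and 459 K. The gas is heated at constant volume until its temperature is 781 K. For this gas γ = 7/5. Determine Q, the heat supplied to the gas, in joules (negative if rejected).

29800 J

V₁ = nRT₁/P₁ = 4.46×8.314×459/87.6 = 194 L.
Isochoric: V stays 194 L; P/T = const ⇒ T₂ = 781 K, P₂ = 149 kPa.
W = 0 (no volume change).
ΔU = nCvΔT = 4.46×20.8×(781−459) = 29800 J.
Q = ΔU = 29800 J.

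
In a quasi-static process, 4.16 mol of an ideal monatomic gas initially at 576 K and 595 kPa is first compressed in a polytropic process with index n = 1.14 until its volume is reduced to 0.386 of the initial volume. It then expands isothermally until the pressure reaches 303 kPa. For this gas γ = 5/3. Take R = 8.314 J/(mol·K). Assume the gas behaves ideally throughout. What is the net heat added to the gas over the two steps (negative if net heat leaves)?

24000 J

V₁ = nRT₁/P₁ = 4.16×8.314×576/595 = 33.5 L.
Step 1 — Polytropic n=1.14: T₂ = T₁(V₁/V₂)^(n−1) = 576×(2.59)^0.14 = 658 K; P₂ = P₁(V₁/V₂)^n = 1760 kPa.
W = (P₁V₁−P₂V₂)/(n−1) = (595×33.5−1760×12.9)/0.14 = -20300 J.
ΔU = nCvΔT = 4.16×12.5×(658−576) = 4260 J.
Q = ΔU + W = -16000 J.
State after step 1: P = 1760 kPa, V = 12.9 L, T = 658 K.
Step 2 — Isothermal: T stays 658 K; PV = const ⇒ V₂ = 75.1 L, P₂ = 303 kPa.
ΔU = 0 (ideal gas, T constant).
W = nRT ln(V₂/V₁) = 4.16×8.314×658×ln(5.81) = 40100 J.
Q = ΔU + W = 40100 J.
Net over both steps: W = 19800 J, Q = 24000 J, ΔU = 4260 J.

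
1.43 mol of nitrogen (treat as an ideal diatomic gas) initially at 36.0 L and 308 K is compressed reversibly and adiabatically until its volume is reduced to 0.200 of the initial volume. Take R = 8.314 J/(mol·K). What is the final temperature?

586 K

P₁ = nRT₁/V₁ = 1.43×8.314×308/36.0 = 102 kPa.
Adiabatic: TV^(γ−1) = const ⇒ T₂ = 308×(5.00)^0.400 = 586 K; PV^γ = const ⇒ P₂ = 968 kPa.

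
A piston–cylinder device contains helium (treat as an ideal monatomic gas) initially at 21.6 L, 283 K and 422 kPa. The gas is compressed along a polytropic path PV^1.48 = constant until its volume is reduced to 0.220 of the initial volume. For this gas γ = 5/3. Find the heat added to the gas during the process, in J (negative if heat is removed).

n = P₁V₁/(RT₁) = 422×21.6/(8.314×283) = 3.87 mol.
Polytropic n=1.48: T₂ = T₁(V₁/V₂)^(n−1) = 283×(4.55)^0.48 = 585 K; P₂ = P₁(V₁/V₂)^n = 3970 kPa.
W = (P₁V₁−P₂V₂)/(n−1) = (422×21.6−3970×4.75)/0.48 = -20300 J.
ΔU = nCvΔT = 3.87×12.5×(585−283) = 14600 J.
Q = ΔU + W = -5680 J.

-5680 J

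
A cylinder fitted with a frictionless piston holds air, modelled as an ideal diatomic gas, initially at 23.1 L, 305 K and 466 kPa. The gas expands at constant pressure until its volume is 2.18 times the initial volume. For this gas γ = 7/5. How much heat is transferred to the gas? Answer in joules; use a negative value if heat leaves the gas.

n = P₁V₁/(RT₁) = 466×23.1/(8.314×305) = 4.25 mol.
Isobaric: P stays 466 kPa; V/T = const ⇒ T₂ = 665 K, V₂ = 50.4 L.
W = PΔV = 466×(50.4−23.1) kPa·L = 12700 J.
ΔU = nCvΔT = 4.25×20.8×(665−305) = 31800 J.
Q = ΔU + W = nCpΔT = 44500 J.

44500 J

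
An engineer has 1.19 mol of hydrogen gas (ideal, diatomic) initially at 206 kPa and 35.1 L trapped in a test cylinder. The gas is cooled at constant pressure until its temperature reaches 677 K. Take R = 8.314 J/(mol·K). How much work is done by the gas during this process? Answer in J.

-533 J

T₁ = P₁V₁/(nR) = 206×35.1/(1.19×8.314) = 731 K.
Isobaric: P stays 206 kPa; V/T = const ⇒ T₂ = 677 K, V₂ = 32.5 L.
W = PΔV = 206×(32.5−35.1) kPa·L = -533 J.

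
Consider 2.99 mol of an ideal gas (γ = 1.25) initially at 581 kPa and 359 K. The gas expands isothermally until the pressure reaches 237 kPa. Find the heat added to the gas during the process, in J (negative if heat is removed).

8000 J

V₁ = nRT₁/P₁ = 2.99×8.314×359/581 = 15.4 L.
Isothermal: T stays 359 K; PV = const ⇒ V₂ = 37.7 L, P₂ = 237 kPa.
ΔU = 0 (ideal gas, T constant).
W = nRT ln(V₂/V₁) = 2.99×8.314×359×ln(2.45) = 8000 J.
Q = ΔU + W = 8000 J.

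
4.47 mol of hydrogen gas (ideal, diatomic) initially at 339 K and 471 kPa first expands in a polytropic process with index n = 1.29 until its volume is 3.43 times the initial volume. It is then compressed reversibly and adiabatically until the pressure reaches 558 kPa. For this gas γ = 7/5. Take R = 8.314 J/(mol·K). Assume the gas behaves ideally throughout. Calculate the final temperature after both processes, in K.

392 K

V₁ = nRT₁/P₁ = 4.47×8.314×339/471 = 26.7 L.
Step 1 — Polytropic n=1.29: T₂ = T₁(V₁/V₂)^(n−1) = 339×(0.292)^0.29 = 237 K; P₂ = P₁(V₁/V₂)^n = 96.0 kPa.
W = (P₁V₁−P₂V₂)/(n−1) = (471×26.7−96.0×91.7)/0.29 = 13100 J.
ΔU = nCvΔT = 4.47×20.8×(237−339) = -9470 J.
Q = ΔU + W = 3590 J.
State after step 1: P = 96.0 kPa, V = 91.7 L, T = 237 K.
Step 2 — Adiabatic: T₂/T₁ = (P₂/P₁)^((γ−1)/γ) ⇒ T₂ = 237×(5.81)^0.286 = 392 K; V₂ = 26.1 L.
ΔU = nCvΔT = 4.47×20.8×(392−237) = 14400 J.
Q = 0 for an adiabatic process, so W = −ΔU = -14400 J.
Net over both steps: W = -1330 J, Q = 3590 J, ΔU = 4920 J.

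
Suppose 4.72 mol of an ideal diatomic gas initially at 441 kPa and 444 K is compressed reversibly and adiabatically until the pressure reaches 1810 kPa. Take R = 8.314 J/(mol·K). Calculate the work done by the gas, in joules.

V₁ = nRT₁/P₁ = 4.72×8.314×444/441 = 39.5 L.
Adiabatic: T₂/T₁ = (P₂/P₁)^((γ−1)/γ) ⇒ T₂ = 444×(4.10)^0.286 = 665 K; V₂ = 14.4 L.
ΔU = nCvΔT = 4.72×20.8×(665−444) = 21600 J.
Q = 0 for an adiabatic process, so W = −ΔU = -21600 J.

-21600 J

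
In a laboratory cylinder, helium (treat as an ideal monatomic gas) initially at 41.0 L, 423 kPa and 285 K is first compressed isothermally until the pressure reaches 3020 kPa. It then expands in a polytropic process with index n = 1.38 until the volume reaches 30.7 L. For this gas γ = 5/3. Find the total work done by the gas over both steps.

-12600 J

n = P₁V₁/(RT₁) = 423×41.0/(8.314×285) = 7.32 mol.
Step 1 — Isothermal: T stays 285 K; PV = const ⇒ V₂ = 5.74 L, P₂ = 3020 kPa.
ΔU = 0 (ideal gas, T constant).
W = nRT ln(V₂/V₁) = 7.32×8.314×285×ln(0.140) = -34100 J.
Q = ΔU + W = -34100 J.
State after step 1: P = 3020 kPa, V = 5.74 L, T = 285 K.
Step 2 — Polytropic n=1.38: T₂ = T₁(V₁/V₂)^(n−1) = 285×(0.187)^0.38 = 151 K; P₂ = P₁(V₁/V₂)^n = 299 kPa.
W = (P₁V₁−P₂V₂)/(n−1) = (3020×5.74−299×30.7)/0.38 = 21500 J.
ΔU = nCvΔT = 7.32×12.5×(151−285) = -12300 J.
Q = ΔU + W = 9250 J.
Net over both steps: W = -12600 J, Q = -24800 J, ΔU = -12300 J.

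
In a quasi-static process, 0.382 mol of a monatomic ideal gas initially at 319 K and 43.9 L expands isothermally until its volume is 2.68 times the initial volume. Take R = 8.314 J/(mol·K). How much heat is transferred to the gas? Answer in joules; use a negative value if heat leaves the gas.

P₁ = nRT₁/V₁ = 0.382×8.314×319/43.9 = 23.1 kPa.
Isothermal: T stays 319 K; PV = const ⇒ V₂ = 118 L, P₂ = 8.61 kPa.
ΔU = 0 (ideal gas, T constant).
W = nRT ln(V₂/V₁) = 0.382×8.314×319×ln(2.68) = 999 J.
Q = ΔU + W = 999 J.

999 J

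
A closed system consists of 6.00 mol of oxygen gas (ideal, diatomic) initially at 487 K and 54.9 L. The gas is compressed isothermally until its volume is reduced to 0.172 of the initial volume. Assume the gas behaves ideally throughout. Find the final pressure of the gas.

2570 kPa

P₁ = nRT₁/V₁ = 6.00×8.314×487/54.9 = 443 kPa.
Isothermal: T stays 487 K; PV = const ⇒ V₂ = 9.44 L, P₂ = 2570 kPa.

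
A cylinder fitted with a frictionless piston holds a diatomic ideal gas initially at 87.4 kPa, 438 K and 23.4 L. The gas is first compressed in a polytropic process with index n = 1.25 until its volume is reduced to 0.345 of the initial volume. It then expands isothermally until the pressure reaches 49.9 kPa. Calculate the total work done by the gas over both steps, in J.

2550 J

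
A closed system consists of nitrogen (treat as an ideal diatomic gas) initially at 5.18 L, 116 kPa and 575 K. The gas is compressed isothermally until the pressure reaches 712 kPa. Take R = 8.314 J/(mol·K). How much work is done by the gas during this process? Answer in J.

-1090 J

n = P₁V₁/(RT₁) = 116×5.18/(8.314×575) = 0.126 mol.
Isothermal: T stays 575 K; PV = const ⇒ V₂ = 0.844 L, P₂ = 712 kPa.
W = nRT ln(V₂/V₁) = 0.126×8.314×575×ln(0.163) = -1090 J.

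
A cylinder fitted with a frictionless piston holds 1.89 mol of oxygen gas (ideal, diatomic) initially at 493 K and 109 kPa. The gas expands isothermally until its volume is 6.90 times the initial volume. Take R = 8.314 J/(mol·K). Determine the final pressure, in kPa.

15.8 kPa

V₁ = nRT₁/P₁ = 1.89×8.314×493/109 = 71.1 L.
Isothermal: T stays 493 K; PV = const ⇒ V₂ = 490 L, P₂ = 15.8 kPa.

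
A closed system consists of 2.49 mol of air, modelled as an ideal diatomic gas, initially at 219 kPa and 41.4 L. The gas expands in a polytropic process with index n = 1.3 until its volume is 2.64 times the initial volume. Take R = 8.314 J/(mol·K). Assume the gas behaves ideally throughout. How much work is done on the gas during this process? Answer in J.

T₁ = P₁V₁/(nR) = 219×41.4/(2.49×8.314) = 438 K.
Polytropic n=1.3: T₂ = T₁(V₁/V₂)^(n−1) = 438×(0.379)^0.30 = 327 K; P₂ = P₁(V₁/V₂)^n = 62.0 kPa.
W = (P₁V₁−P₂V₂)/(n−1) = (219×41.4−62.0×109)/0.30 = 7640 J.
Work done on the gas = −W_by = -7640 J.

-7640 J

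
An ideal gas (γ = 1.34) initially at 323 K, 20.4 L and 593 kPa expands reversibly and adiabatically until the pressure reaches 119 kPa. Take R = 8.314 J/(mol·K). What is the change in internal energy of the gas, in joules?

-11900 J

n = P₁V₁/(RT₁) = 593×20.4/(8.314×323) = 4.50 mol.
Adiabatic: T₂/T₁ = (P₂/P₁)^((γ−1)/γ) ⇒ T₂ = 323×(0.201)^0.254 = 215 K; V₂ = 67.6 L.
For an ideal gas ΔU = nCvΔT with Cv = R/(γ−1) = 24.5 J/(mol·K).
ΔU = 4.50×24.5×(215−323) = -11900 J.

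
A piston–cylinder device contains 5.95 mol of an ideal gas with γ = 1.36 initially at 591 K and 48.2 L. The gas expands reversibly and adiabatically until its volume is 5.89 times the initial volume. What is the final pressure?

54.4 kPa

P₁ = nRT₁/V₁ = 5.95×8.314×591/48.2 = 607 kPa.
Adiabatic: TV^(γ−1) = const ⇒ T₂ = 591×(0.170)^0.360 = 312 K; PV^γ = const ⇒ P₂ = 54.4 kPa.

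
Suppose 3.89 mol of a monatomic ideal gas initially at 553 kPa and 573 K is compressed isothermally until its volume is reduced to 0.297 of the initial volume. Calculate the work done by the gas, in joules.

-22500 J

V₁ = nRT₁/P₁ = 3.89×8.314×573/553 = 33.5 L.
Isothermal: T stays 573 K; PV = const ⇒ V₂ = 9.95 L, P₂ = 1860 kPa.
W = nRT ln(V₂/V₁) = 3.89×8.314×573×ln(0.297) = -22500 J.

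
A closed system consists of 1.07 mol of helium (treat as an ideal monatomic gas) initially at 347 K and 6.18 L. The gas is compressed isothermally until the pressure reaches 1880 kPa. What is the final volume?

P₁ = nRT₁/V₁ = 1.07×8.314×347/6.18 = 499 kPa.
Isothermal: T stays 347 K; PV = const ⇒ V₂ = 1.64 L, P₂ = 1880 kPa.

1.64 L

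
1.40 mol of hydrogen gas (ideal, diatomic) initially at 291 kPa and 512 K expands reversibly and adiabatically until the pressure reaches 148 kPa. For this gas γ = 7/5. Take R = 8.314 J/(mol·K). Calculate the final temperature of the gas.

422 K

V₁ = nRT₁/P₁ = 1.40×8.314×512/291 = 20.5 L.
Adiabatic: T₂/T₁ = (P₂/P₁)^((γ−1)/γ) ⇒ T₂ = 512×(0.509)^0.286 = 422 K; V₂ = 33.2 L.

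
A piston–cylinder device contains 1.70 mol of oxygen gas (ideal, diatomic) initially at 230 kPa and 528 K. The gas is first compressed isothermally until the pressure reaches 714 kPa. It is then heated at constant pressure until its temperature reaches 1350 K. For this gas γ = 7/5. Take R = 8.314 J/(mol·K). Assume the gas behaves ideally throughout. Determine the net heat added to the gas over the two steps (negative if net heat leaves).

32200 J

V₁ = nRT₁/P₁ = 1.70×8.314×528/230 = 32.4 L.
Step 1 — Isothermal: T stays 528 K; PV = const ⇒ V₂ = 10.5 L, P₂ = 714 kPa.
ΔU = 0 (ideal gas, T constant).
W = nRT ln(V₂/V₁) = 1.70×8.314×528×ln(0.322) = -8450 J.
Q = ΔU + W = -8450 J.
State after step 1: P = 714 kPa, V = 10.5 L, T = 528 K.
Step 2 — Isobaric: P stays 714 kPa; V/T = const ⇒ T₂ = 1350 K, V₂ = 26.7 L.
W = PΔV = 714×(26.7−10.5) kPa·L = 11600 J.
ΔU = nCvΔT = 1.70×20.8×(1350−528) = 29000 J.
Q = ΔU + W = nCpΔT = 40700 J.
Net over both steps: W = 3160 J, Q = 32200 J, ΔU = 29000 J.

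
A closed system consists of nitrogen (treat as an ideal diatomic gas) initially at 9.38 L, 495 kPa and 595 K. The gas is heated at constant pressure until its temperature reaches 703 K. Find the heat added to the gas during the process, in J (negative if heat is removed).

2950 J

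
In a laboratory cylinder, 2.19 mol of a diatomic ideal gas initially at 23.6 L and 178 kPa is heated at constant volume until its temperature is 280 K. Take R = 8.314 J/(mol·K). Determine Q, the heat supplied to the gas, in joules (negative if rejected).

T₁ = P₁V₁/(nR) = 178×23.6/(2.19×8.314) = 231 K.
Isochoric: V stays 23.6 L; P/T = const ⇒ T₂ = 280 K, P₂ = 216 kPa.
W = 0 (no volume change).
ΔU = nCvΔT = 2.19×20.8×(280−231) = 2240 J.
Q = ΔU = 2240 J.

2240 J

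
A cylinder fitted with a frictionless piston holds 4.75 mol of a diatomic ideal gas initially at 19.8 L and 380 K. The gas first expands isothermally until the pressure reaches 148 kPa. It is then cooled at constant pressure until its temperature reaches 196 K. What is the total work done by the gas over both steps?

P₁ = nRT₁/V₁ = 4.75×8.314×380/19.8 = 758 kPa.
Step 1 — Isothermal: T stays 380 K; PV = const ⇒ V₂ = 101 L, P₂ = 148 kPa.
ΔU = 0 (ideal gas, T constant).
W = nRT ln(V₂/V₁) = 4.75×8.314×380×ln(5.12) = 24500 J.
Q = ΔU + W = 24500 J.
State after step 1: P = 148 kPa, V = 101 L, T = 380 K.
Step 2 — Isobaric: P stays 148 kPa; V/T = const ⇒ T₂ = 196 K, V₂ = 52.3 L.
W = PΔV = 148×(52.3−101) kPa·L = -7270 J.
ΔU = nCvΔT = 4.75×20.8×(196−380) = -18200 J.
Q = ΔU + W = nCpΔT = -25400 J.
Net over both steps: W = 17200 J, Q = -921 J, ΔU = -18200 J.

17200 J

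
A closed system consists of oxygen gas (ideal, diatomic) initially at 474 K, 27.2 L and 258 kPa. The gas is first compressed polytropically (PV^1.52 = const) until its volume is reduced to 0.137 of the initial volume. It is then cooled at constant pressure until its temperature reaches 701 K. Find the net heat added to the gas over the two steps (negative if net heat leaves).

n = P₁V₁/(RT₁) = 258×27.2/(8.314×474) = 1.78 mol.
Step 1 — Polytropic n=1.52: T₂ = T₁(V₁/V₂)^(n−1) = 474×(7.30)^0.52 = 1330 K; P₂ = P₁(V₁/V₂)^n = 5290 kPa.
W = (P₁V₁−P₂V₂)/(n−1) = (258×27.2−5290×3.73)/0.52 = -24400 J.
ΔU = nCvΔT = 1.78×20.8×(1330−474) = 31800 J.
Q = ΔU + W = 7330 J.
State after step 1: P = 5290 kPa, V = 3.73 L, T = 1330 K.
Step 2 — Isobaric: P stays 5290 kPa; V/T = const ⇒ T₂ = 701 K, V₂ = 1.96 L.
W = PΔV = 5290×(1.96−3.73) kPa·L = -9350 J.
ΔU = nCvΔT = 1.78×20.8×(701−1330) = -23400 J.
Q = ΔU + W = nCpΔT = -32700 J.
Net over both steps: W = -33800 J, Q = -25400 J, ΔU = 8400 J.

-25400 J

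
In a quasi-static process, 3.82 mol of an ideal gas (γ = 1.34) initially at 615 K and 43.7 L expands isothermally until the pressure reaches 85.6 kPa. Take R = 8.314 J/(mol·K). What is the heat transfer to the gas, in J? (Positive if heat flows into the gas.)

P₁ = nRT₁/V₁ = 3.82×8.314×615/43.7 = 447 kPa.
Isothermal: T stays 615 K; PV = const ⇒ V₂ = 228 L, P₂ = 85.6 kPa.
ΔU = 0 (ideal gas, T constant).
W = nRT ln(V₂/V₁) = 3.82×8.314×615×ln(5.22) = 32300 J.
Q = ΔU + W = 32300 J.

32300 J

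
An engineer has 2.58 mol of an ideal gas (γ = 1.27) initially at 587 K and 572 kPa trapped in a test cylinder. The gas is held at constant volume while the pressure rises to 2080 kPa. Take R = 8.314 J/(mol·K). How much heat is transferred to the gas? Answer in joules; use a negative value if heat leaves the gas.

123000 J

V₁ = nRT₁/P₁ = 2.58×8.314×587/572 = 22.0 L.
Isochoric: V stays 22.0 L; P/T = const ⇒ T₂ = 2130 K, P₂ = 2080 kPa.
W = 0 (no volume change).
ΔU = nCvΔT = 2.58×30.8×(2130−587) = 123000 J.
Q = ΔU = 123000 J.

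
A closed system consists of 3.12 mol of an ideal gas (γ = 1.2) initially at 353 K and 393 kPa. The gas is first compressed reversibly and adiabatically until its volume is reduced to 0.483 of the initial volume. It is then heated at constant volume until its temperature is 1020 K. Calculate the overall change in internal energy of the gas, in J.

V₁ = nRT₁/P₁ = 3.12×8.314×353/393 = 23.3 L.
Step 1 — Adiabatic: TV^(γ−1) = const ⇒ T₂ = 353×(2.07)^0.200 = 408 K; PV^γ = const ⇒ P₂ = 941 kPa.
ΔU = nCvΔT = 3.12×41.6×(408−353) = 7170 J.
Q = 0 for an adiabatic process, so W = −ΔU = -7170 J.
State after step 1: P = 941 kPa, V = 11.3 L, T = 408 K.
Step 2 — Isochoric: V stays 11.3 L; P/T = const ⇒ T₂ = 1020 K, P₂ = 2350 kPa.
W = 0 (no volume change).
ΔU = nCvΔT = 3.12×41.6×(1020−408) = 79300 J.
Q = ΔU = 79300 J.
Net over both steps: W = -7170 J, Q = 79300 J, ΔU = 86500 J.

86500 J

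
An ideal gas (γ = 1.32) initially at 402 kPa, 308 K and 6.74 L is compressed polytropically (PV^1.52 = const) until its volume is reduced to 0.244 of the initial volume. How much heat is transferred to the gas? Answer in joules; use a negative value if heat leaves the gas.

3520 J

n = P₁V₁/(RT₁) = 402×6.74/(8.314×308) = 1.06 mol.
Polytropic n=1.52: T₂ = T₁(V₁/V₂)^(n−1) = 308×(4.10)^0.52 = 641 K; P₂ = P₁(V₁/V₂)^n = 3430 kPa.
W = (P₁V₁−P₂V₂)/(n−1) = (402×6.74−3430×1.64)/0.52 = -5640 J.
ΔU = nCvΔT = 1.06×26.0×(641−308) = 9160 J.
Q = ΔU + W = 3520 J.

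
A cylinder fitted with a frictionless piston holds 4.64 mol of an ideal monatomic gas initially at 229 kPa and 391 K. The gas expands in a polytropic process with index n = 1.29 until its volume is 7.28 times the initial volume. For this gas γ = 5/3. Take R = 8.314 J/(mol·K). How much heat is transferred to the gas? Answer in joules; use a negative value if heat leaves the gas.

12900 J

V₁ = nRT₁/P₁ = 4.64×8.314×391/229 = 65.9 L.
Polytropic n=1.29: T₂ = T₁(V₁/V₂)^(n−1) = 391×(0.137)^0.29 = 220 K; P₂ = P₁(V₁/V₂)^n = 17.7 kPa.
W = (P₁V₁−P₂V₂)/(n−1) = (229×65.9−17.7×480)/0.29 = 22800 J.
ΔU = nCvΔT = 4.64×12.5×(220−391) = -9900 J.
Q = ΔU + W = 12900 J.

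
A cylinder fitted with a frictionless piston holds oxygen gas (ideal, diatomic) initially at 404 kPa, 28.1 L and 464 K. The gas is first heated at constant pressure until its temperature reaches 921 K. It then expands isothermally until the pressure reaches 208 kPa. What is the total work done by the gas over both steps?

26100 J

n = P₁V₁/(RT₁) = 404×28.1/(8.314×464) = 2.94 mol.
Step 1 — Isobaric: P stays 404 kPa; V/T = const ⇒ T₂ = 921 K, V₂ = 55.8 L.
W = PΔV = 404×(55.8−28.1) kPa·L = 11200 J.
ΔU = nCvΔT = 2.94×20.8×(921−464) = 28000 J.
Q = ΔU + W = nCpΔT = 39100 J.
State after step 1: P = 404 kPa, V = 55.8 L, T = 921 K.
Step 2 — Isothermal: T stays 921 K; PV = const ⇒ V₂ = 108 L, P₂ = 208 kPa.
ΔU = 0 (ideal gas, T constant).
W = nRT ln(V₂/V₁) = 2.94×8.314×921×ln(1.94) = 15000 J.
Q = ΔU + W = 15000 J.
Net over both steps: W = 26100 J, Q = 54100 J, ΔU = 28000 J.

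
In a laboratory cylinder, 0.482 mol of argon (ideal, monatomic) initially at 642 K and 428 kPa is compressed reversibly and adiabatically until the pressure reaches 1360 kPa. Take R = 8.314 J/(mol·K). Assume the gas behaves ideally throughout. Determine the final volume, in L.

3.00 L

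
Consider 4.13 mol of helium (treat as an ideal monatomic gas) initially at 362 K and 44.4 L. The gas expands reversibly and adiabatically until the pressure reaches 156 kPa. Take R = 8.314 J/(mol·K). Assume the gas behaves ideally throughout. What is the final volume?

P₁ = nRT₁/V₁ = 4.13×8.314×362/44.4 = 280 kPa.
Adiabatic: T₂/T₁ = (P₂/P₁)^((γ−1)/γ) ⇒ T₂ = 362×(0.557)^0.400 = 286 K; V₂ = 63.1 L.

63.1 L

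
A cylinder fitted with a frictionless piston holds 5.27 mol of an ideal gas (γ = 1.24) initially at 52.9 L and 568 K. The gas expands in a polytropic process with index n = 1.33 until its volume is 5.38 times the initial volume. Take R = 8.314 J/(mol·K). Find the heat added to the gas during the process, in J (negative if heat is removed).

-12100 J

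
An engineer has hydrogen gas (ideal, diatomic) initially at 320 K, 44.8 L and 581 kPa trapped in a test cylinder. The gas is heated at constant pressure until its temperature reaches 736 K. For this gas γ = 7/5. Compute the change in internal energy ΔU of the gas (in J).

84600 J

n = P₁V₁/(RT₁) = 581×44.8/(8.314×320) = 9.78 mol.
Isobaric: P stays 581 kPa; V/T = const ⇒ T₂ = 736 K, V₂ = 103 L.
For an ideal gas ΔU = nCvΔT with Cv = (5/2)R = 20.8 J/(mol·K).
ΔU = 9.78×20.8×(736−320) = 84600 J.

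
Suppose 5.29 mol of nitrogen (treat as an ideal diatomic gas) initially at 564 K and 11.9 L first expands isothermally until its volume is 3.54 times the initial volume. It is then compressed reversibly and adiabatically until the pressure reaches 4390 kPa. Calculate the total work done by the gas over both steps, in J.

-16700 J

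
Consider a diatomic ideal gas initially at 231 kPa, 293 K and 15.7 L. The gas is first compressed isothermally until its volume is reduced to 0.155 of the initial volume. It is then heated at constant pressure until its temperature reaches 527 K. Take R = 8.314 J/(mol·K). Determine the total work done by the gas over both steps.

-3860 J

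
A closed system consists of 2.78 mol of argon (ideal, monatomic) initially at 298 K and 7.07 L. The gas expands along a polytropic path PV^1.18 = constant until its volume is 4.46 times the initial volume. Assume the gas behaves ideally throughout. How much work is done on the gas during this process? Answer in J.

P₁ = nRT₁/V₁ = 2.78×8.314×298/7.07 = 974 kPa.
Polytropic n=1.18: T₂ = T₁(V₁/V₂)^(n−1) = 298×(0.224)^0.18 = 228 K; P₂ = P₁(V₁/V₂)^n = 167 kPa.
W = (P₁V₁−P₂V₂)/(n−1) = (974×7.07−167×31.5)/0.18 = 9030 J.
Work done on the gas = −W_by = -9030 J.

-9030 J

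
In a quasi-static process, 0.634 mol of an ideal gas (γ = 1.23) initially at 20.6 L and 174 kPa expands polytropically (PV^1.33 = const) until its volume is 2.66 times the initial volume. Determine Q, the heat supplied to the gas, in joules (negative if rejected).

T₁ = P₁V₁/(nR) = 174×20.6/(0.634×8.314) = 680 K.
Polytropic n=1.33: T₂ = T₁(V₁/V₂)^(n−1) = 680×(0.376)^0.33 = 492 K; P₂ = P₁(V₁/V₂)^n = 47.4 kPa.
W = (P₁V₁−P₂V₂)/(n−1) = (174×20.6−47.4×54.8)/0.33 = 3000 J.
ΔU = nCvΔT = 0.634×36.1×(492−680) = -4300 J.
Q = ΔU + W = -1300 J.

-1300 J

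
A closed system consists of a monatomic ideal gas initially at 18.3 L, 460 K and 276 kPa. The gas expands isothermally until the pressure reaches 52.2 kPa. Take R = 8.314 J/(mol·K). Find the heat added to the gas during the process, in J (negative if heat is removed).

8410 J

n = P₁V₁/(RT₁) = 276×18.3/(8.314×460) = 1.32 mol.
Isothermal: T stays 460 K; PV = const ⇒ V₂ = 96.8 L, P₂ = 52.2 kPa.
ΔU = 0 (ideal gas, T constant).
W = nRT ln(V₂/V₁) = 1.32×8.314×460×ln(5.29) = 8410 J.
Q = ΔU + W = 8410 J.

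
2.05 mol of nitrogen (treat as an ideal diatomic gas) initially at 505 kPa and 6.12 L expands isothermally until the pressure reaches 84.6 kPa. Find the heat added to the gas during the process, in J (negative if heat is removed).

5520 J

T₁ = P₁V₁/(nR) = 505×6.12/(2.05×8.314) = 181 K.
Isothermal: T stays 181 K; PV = const ⇒ V₂ = 36.5 L, P₂ = 84.6 kPa.
ΔU = 0 (ideal gas, T constant).
W = nRT ln(V₂/V₁) = 2.05×8.314×181×ln(5.97) = 5520 J.
Q = ΔU + W = 5520 J.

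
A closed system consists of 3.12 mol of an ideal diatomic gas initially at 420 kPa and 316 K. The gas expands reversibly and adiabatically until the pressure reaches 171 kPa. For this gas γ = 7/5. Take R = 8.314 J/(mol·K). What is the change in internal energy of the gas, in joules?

-4640 J

V₁ = nRT₁/P₁ = 3.12×8.314×316/420 = 19.5 L.
Adiabatic: T₂/T₁ = (P₂/P₁)^((γ−1)/γ) ⇒ T₂ = 316×(0.407)^0.286 = 244 K; V₂ = 37.1 L.
For an ideal gas ΔU = nCvΔT with Cv = (5/2)R = 20.8 J/(mol·K).
ΔU = 3.12×20.8×(244−316) = -4640 J.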